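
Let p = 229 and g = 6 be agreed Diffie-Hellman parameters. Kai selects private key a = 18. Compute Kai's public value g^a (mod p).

176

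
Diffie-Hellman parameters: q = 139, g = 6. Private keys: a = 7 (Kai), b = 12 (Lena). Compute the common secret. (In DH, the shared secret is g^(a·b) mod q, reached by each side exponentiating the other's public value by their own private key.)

44

Kai sends A = g^a mod q = 6^7 mod 139.
6^1 ≡ 6 (mod 139)
6^2 = (6^1)^2 ≡ 6^2 = 36 ≡ 36 (mod 139)
6^4 = (6^2)^2 ≡ 36^2 = 1296 ≡ 45 (mod 139)
6^7 = 6^4 · 6^2 · 6^1 ≡ 45 · 36 · 6 ≡ 129 (mod 139).
So A = 129. Lena then computes K = A^b mod q = 129^12 mod 139.
129^1 ≡ 129 (mod 139)
129^2 = (129^1)^2 ≡ 129^2 = 16641 ≡ 100 (mod 139)
129^4 = (129^2)^2 ≡ 100^2 = 10000 ≡ 131 (mod 139)
129^8 = (129^4)^2 ≡ 131^2 = 17161 ≡ 64 (mod 139)
129^12 = 129^8 · 129^4 ≡ 64 · 131 ≡ 44 (mod 139).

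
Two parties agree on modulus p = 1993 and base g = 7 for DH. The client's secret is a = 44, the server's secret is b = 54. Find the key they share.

The server sends B = g^b mod p = 7^54 mod 1993.
7^1 ≡ 7 (mod 1993)
7^2 = (7^1)^2 ≡ 7^2 = 49 ≡ 49 (mod 1993)
7^4 = (7^2)^2 ≡ 49^2 = 2401 ≡ 408 (mod 1993)
7^8 = (7^4)^2 ≡ 408^2 = 166464 ≡ 1045 (mod 1993)
7^16 = (7^8)^2 ≡ 1045^2 = 1092025 ≡ 1854 (mod 1993)
7^32 = (7^16)^2 ≡ 1854^2 = 3437316 ≡ 1384 (mod 1993)
7^54 = 7^32 · 7^16 · 7^4 · 7^2 ≡ 1384 · 1854 · 408 · 49 ≡ 793 (mod 1993).
So B = 793. The client then computes K = B^a mod p = 793^44 mod 1993.
793^1 ≡ 793 (mod 1993)
793^2 = (793^1)^2 ≡ 793^2 = 628849 ≡ 1054 (mod 1993)
793^4 = (793^2)^2 ≡ 1054^2 = 1110916 ≡ 815 (mod 1993)
793^8 = (793^4)^2 ≡ 815^2 = 664225 ≡ 556 (mod 1993)
793^16 = (793^8)^2 ≡ 556^2 = 309136 ≡ 221 (mod 1993)
793^32 = (793^16)^2 ≡ 221^2 = 48841 ≡ 1009 (mod 1993)
793^44 = 793^32 · 793^8 · 793^4 ≡ 1009 · 556 · 815 ≡ 144 (mod 1993).

144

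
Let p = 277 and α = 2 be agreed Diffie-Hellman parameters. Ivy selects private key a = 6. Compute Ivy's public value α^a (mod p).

Public value = 2^6 (mod 277).
2^1 ≡ 2 (mod 277)
2^2 = (2^1)^2 ≡ 2^2 = 4 ≡ 4 (mod 277)
2^4 = (2^2)^2 ≡ 4^2 = 16 ≡ 16 (mod 277)
2^6 = 2^4 · 2^2 ≡ 16 · 4 ≡ 64 (mod 277).

64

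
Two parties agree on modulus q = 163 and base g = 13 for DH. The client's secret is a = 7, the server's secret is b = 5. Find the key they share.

The server sends B = g^b mod q = 13^5 mod 163.
13^1 ≡ 13 (mod 163)
13^2 = (13^1)^2 ≡ 13^2 = 169 ≡ 6 (mod 163)
13^4 = (13^2)^2 ≡ 6^2 = 36 ≡ 36 (mod 163)
13^5 = 13^4 · 13^1 ≡ 36 · 13 ≡ 142 (mod 163).
So B = 142. The client then computes K = B^a mod q = 142^7 mod 163.
142^1 ≡ 142 (mod 163)
142^2 = (142^1)^2 ≡ 142^2 = 20164 ≡ 115 (mod 163)
142^4 = (142^2)^2 ≡ 115^2 = 13225 ≡ 22 (mod 163)
142^7 = 142^4 · 142^2 · 142^1 ≡ 22 · 115 · 142 ≡ 8 (mod 163).

8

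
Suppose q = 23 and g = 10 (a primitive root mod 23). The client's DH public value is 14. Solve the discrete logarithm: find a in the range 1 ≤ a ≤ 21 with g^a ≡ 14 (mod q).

7

Try successive powers of 10 modulo 23:
10^1 ≡ 10
10^2 ≡ 8
10^3 ≡ 11
10^4 ≡ 18
10^5 ≡ 19
10^6 ≡ 6
10^7 ≡ 14
Found: a = 7.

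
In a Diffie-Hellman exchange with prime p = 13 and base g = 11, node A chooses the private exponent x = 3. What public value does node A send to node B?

Public value = 11^3 mod 13.
11^1 ≡ 11 (mod 13)
11^2 = (11^1)^2 ≡ 11^2 = 121 ≡ 4 (mod 13)
11^3 = 11^2 · 11^1 ≡ 4 · 11 ≡ 5 (mod 13).

5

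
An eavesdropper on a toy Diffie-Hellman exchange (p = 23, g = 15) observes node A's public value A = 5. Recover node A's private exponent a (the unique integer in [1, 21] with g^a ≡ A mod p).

Try successive powers of 15 modulo 23:
15^1 ≡ 15
15^2 ≡ 18
15^3 ≡ 17
15^4 ≡ 2
15^5 ≡ 7
15^6 ≡ 13
15^7 ≡ 11
15^8 ≡ 4
15^9 ≡ 14
15^10 ≡ 3
15^11 ≡ 22
15^12 ≡ 8
15^13 ≡ 5
Found: a = 13.

13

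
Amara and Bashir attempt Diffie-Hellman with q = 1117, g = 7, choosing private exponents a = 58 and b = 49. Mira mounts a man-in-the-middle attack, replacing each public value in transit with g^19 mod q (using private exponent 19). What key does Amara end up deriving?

175

Amara receives Mira's public value M = 7^19 mod 1117 instead of the honest one.
7^1 ≡ 7 (mod 1117)
7^2 = (7^1)^2 ≡ 7^2 = 49 ≡ 49 (mod 1117)
7^4 = (7^2)^2 ≡ 49^2 = 2401 ≡ 167 (mod 1117)
7^8 = (7^4)^2 ≡ 167^2 = 27889 ≡ 1081 (mod 1117)
7^16 = (7^8)^2 ≡ 1081^2 = 1168561 ≡ 179 (mod 1117)
7^19 = 7^16 · 7^2 · 7^1 ≡ 179 · 49 · 7 ≡ 1079 (mod 1117).
So M = 1079. Amara computes K = M^58 mod 1117.
1079^1 ≡ 1079 (mod 1117)
1079^2 = (1079^1)^2 ≡ 1079^2 = 1164241 ≡ 327 (mod 1117)
1079^4 = (1079^2)^2 ≡ 327^2 = 106929 ≡ 814 (mod 1117)
1079^8 = (1079^4)^2 ≡ 814^2 = 662596 ≡ 215 (mod 1117)
1079^16 = (1079^8)^2 ≡ 215^2 = 46225 ≡ 428 (mod 1117)
1079^32 = (1079^16)^2 ≡ 428^2 = 183184 ≡ 1113 (mod 1117)
1079^58 = 1079^32 · 1079^16 · 1079^8 · 1079^2 ≡ 1113 · 428 · 215 · 327 ≡ 175 (mod 1117).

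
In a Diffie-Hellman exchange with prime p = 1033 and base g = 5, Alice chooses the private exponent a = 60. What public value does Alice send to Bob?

8

Public value = 5^60 (mod 1033).
5^1 ≡ 5 (mod 1033)
5^2 = (5^1)^2 ≡ 5^2 = 25 ≡ 25 (mod 1033)
5^4 = (5^2)^2 ≡ 25^2 = 625 ≡ 625 (mod 1033)
5^8 = (5^4)^2 ≡ 625^2 = 390625 ≡ 151 (mod 1033)
5^16 = (5^8)^2 ≡ 151^2 = 22801 ≡ 75 (mod 1033)
5^32 = (5^16)^2 ≡ 75^2 = 5625 ≡ 460 (mod 1033)
5^60 = 5^32 · 5^16 · 5^8 · 5^4 ≡ 460 · 75 · 151 · 625 ≡ 8 (mod 1033).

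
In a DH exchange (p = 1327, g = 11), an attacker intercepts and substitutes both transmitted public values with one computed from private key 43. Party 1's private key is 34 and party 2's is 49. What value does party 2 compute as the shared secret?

488

Party 2 receives an attacker's public value M = 11^43 mod 1327 instead of the honest one.
11^1 ≡ 11 (mod 1327)
11^2 = (11^1)^2 ≡ 11^2 = 121 ≡ 121 (mod 1327)
11^4 = (11^2)^2 ≡ 121^2 = 14641 ≡ 44 (mod 1327)
11^8 = (11^4)^2 ≡ 44^2 = 1936 ≡ 609 (mod 1327)
11^16 = (11^8)^2 ≡ 609^2 = 370881 ≡ 648 (mod 1327)
11^32 = (11^16)^2 ≡ 648^2 = 419904 ≡ 572 (mod 1327)
11^43 = 11^32 · 11^8 · 11^2 · 11^1 ≡ 572 · 609 · 121 · 11 ≡ 42 (mod 1327).
So M = 42. Party 2 computes K = M^49 mod 1327.
42^1 ≡ 42 (mod 1327)
42^2 = (42^1)^2 ≡ 42^2 = 1764 ≡ 437 (mod 1327)
42^4 = (42^2)^2 ≡ 437^2 = 190969 ≡ 1208 (mod 1327)
42^8 = (42^4)^2 ≡ 1208^2 = 1459264 ≡ 891 (mod 1327)
42^16 = (42^8)^2 ≡ 891^2 = 793881 ≡ 335 (mod 1327)
42^32 = (42^16)^2 ≡ 335^2 = 112225 ≡ 757 (mod 1327)
42^49 = 42^32 · 42^16 · 42^1 ≡ 757 · 335 · 42 ≡ 488 (mod 1327).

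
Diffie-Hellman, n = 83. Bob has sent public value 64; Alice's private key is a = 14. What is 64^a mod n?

4

Shared key K = 64^14 mod 83.
64^1 ≡ 64 (mod 83)
64^2 = (64^1)^2 ≡ 64^2 = 4096 ≡ 29 (mod 83)
64^4 = (64^2)^2 ≡ 29^2 = 841 ≡ 11 (mod 83)
64^8 = (64^4)^2 ≡ 11^2 = 121 ≡ 38 (mod 83)
64^14 = 64^8 · 64^4 · 64^2 ≡ 38 · 11 · 29 ≡ 4 (mod 83).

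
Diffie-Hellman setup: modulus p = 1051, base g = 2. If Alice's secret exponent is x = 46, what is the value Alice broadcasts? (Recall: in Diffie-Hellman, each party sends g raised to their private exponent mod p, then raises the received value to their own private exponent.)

Public value = 2^46 (mod 1051).
2^1 ≡ 2 (mod 1051)
2^2 = (2^1)^2 ≡ 2^2 = 4 ≡ 4 (mod 1051)
2^4 = (2^2)^2 ≡ 4^2 = 16 ≡ 16 (mod 1051)
2^8 = (2^4)^2 ≡ 16^2 = 256 ≡ 256 (mod 1051)
2^16 = (2^8)^2 ≡ 256^2 = 65536 ≡ 374 (mod 1051)
2^32 = (2^16)^2 ≡ 374^2 = 139876 ≡ 93 (mod 1051)
2^46 = 2^32 · 2^8 · 2^4 · 2^2 ≡ 93 · 256 · 16 · 4 ≡ 813 (mod 1051).

813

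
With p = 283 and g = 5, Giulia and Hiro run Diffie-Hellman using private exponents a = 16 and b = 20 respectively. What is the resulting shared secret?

90

Giulia sends A = g^a mod p = 5^16 mod 283.
5^1 ≡ 5 (mod 283)
5^2 = (5^1)^2 ≡ 5^2 = 25 ≡ 25 (mod 283)
5^4 = (5^2)^2 ≡ 25^2 = 625 ≡ 59 (mod 283)
5^8 = (5^4)^2 ≡ 59^2 = 3481 ≡ 85 (mod 283)
5^16 = (5^8)^2 ≡ 85^2 = 7225 ≡ 150 (mod 283)
So A = 150. Hiro then computes K = A^b mod p = 150^20 mod 283.
150^1 ≡ 150 (mod 283)
150^2 = (150^1)^2 ≡ 150^2 = 22500 ≡ 143 (mod 283)
150^4 = (150^2)^2 ≡ 143^2 = 20449 ≡ 73 (mod 283)
150^8 = (150^4)^2 ≡ 73^2 = 5329 ≡ 235 (mod 283)
150^16 = (150^8)^2 ≡ 235^2 = 55225 ≡ 40 (mod 283)
150^20 = 150^16 · 150^4 ≡ 40 · 73 ≡ 90 (mod 283).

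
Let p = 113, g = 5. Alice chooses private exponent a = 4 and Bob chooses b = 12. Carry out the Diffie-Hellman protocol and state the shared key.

Alice sends A = g^a mod p = 5^4 mod 113.
5^1 ≡ 5 (mod 113)
5^2 = (5^1)^2 ≡ 5^2 = 25 ≡ 25 (mod 113)
5^4 = (5^2)^2 ≡ 25^2 = 625 ≡ 60 (mod 113)
So A = 60. Bob then computes K = A^b mod p = 60^12 mod 113.
60^1 ≡ 60 (mod 113)
60^2 = (60^1)^2 ≡ 60^2 = 3600 ≡ 97 (mod 113)
60^4 = (60^2)^2 ≡ 97^2 = 9409 ≡ 30 (mod 113)
60^8 = (60^4)^2 ≡ 30^2 = 900 ≡ 109 (mod 113)
60^12 = 60^8 · 60^4 ≡ 109 · 30 ≡ 106 (mod 113).

106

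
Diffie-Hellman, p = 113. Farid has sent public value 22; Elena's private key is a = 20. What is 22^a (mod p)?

83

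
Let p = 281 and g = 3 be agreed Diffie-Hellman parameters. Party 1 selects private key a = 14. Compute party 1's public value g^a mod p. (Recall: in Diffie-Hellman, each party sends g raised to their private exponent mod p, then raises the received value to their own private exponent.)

Public value = 3^14 mod 281.
3^1 ≡ 3 (mod 281)
3^2 = (3^1)^2 ≡ 3^2 = 9 ≡ 9 (mod 281)
3^4 = (3^2)^2 ≡ 9^2 = 81 ≡ 81 (mod 281)
3^8 = (3^4)^2 ≡ 81^2 = 6561 ≡ 98 (mod 281)
3^14 = 3^8 · 3^4 · 3^2 ≡ 98 · 81 · 9 ≡ 68 (mod 281).

68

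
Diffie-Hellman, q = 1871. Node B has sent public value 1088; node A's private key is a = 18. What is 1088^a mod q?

Shared key K = 1088^18 mod 1871.
1088^1 ≡ 1088 (mod 1871)
1088^2 = (1088^1)^2 ≡ 1088^2 = 1183744 ≡ 1272 (mod 1871)
1088^4 = (1088^2)^2 ≡ 1272^2 = 1617984 ≡ 1440 (mod 1871)
1088^8 = (1088^4)^2 ≡ 1440^2 = 2073600 ≡ 532 (mod 1871)
1088^16 = (1088^8)^2 ≡ 532^2 = 283024 ≡ 503 (mod 1871)
1088^18 = 1088^16 · 1088^2 ≡ 503 · 1272 ≡ 1805 (mod 1871).

1805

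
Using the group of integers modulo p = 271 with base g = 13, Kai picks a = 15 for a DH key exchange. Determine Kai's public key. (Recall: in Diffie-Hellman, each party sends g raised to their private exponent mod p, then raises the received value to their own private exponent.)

Public value = 13^15 mod 271.
13^1 ≡ 13 (mod 271)
13^2 = (13^1)^2 ≡ 13^2 = 169 ≡ 169 (mod 271)
13^4 = (13^2)^2 ≡ 169^2 = 28561 ≡ 106 (mod 271)
13^8 = (13^4)^2 ≡ 106^2 = 11236 ≡ 125 (mod 271)
13^15 = 13^8 · 13^4 · 13^2 · 13^1 ≡ 125 · 106 · 169 · 13 ≡ 243 (mod 271).

243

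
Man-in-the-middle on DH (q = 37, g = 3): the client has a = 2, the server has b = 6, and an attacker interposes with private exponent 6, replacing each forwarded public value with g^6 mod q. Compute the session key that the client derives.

The client receives an attacker's public value M = 3^6 mod 37 instead of the honest one.
3^1 ≡ 3 (mod 37)
3^2 = (3^1)^2 ≡ 3^2 = 9 ≡ 9 (mod 37)
3^4 = (3^2)^2 ≡ 9^2 = 81 ≡ 7 (mod 37)
3^6 = 3^4 · 3^2 ≡ 7 · 9 ≡ 26 (mod 37).
So M = 26. The client computes K = M^2 mod 37.
26^1 ≡ 26 (mod 37)
26^2 = (26^1)^2 ≡ 26^2 = 676 ≡ 10 (mod 37)

10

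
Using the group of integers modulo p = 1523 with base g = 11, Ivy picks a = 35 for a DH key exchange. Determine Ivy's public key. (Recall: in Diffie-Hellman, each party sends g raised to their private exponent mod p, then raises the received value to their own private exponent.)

694

Public value = 11^35 mod 1523.
11^1 ≡ 11 (mod 1523)
11^2 = (11^1)^2 ≡ 11^2 = 121 ≡ 121 (mod 1523)
11^4 = (11^2)^2 ≡ 121^2 = 14641 ≡ 934 (mod 1523)
11^8 = (11^4)^2 ≡ 934^2 = 872356 ≡ 1200 (mod 1523)
11^16 = (11^8)^2 ≡ 1200^2 = 1440000 ≡ 765 (mod 1523)
11^32 = (11^16)^2 ≡ 765^2 = 585225 ≡ 393 (mod 1523)
11^35 = 11^32 · 11^2 · 11^1 ≡ 393 · 121 · 11 ≡ 694 (mod 1523).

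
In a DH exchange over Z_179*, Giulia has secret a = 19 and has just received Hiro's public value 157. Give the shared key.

94

Shared key K = 157^19 mod 179.
157^1 ≡ 157 (mod 179)
157^2 = (157^1)^2 ≡ 157^2 = 24649 ≡ 126 (mod 179)
157^4 = (157^2)^2 ≡ 126^2 = 15876 ≡ 124 (mod 179)
157^8 = (157^4)^2 ≡ 124^2 = 15376 ≡ 161 (mod 179)
157^16 = (157^8)^2 ≡ 161^2 = 25921 ≡ 145 (mod 179)
157^19 = 157^16 · 157^2 · 157^1 ≡ 145 · 126 · 157 ≡ 94 (mod 179).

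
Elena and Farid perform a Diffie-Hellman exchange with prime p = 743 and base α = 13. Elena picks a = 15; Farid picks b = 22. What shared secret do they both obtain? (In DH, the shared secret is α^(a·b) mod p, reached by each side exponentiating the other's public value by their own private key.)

243

Farid sends B = α^b mod p = 13^22 mod 743.
13^1 ≡ 13 (mod 743)
13^2 = (13^1)^2 ≡ 13^2 = 169 ≡ 169 (mod 743)
13^4 = (13^2)^2 ≡ 169^2 = 28561 ≡ 327 (mod 743)
13^8 = (13^4)^2 ≡ 327^2 = 106929 ≡ 680 (mod 743)
13^16 = (13^8)^2 ≡ 680^2 = 462400 ≡ 254 (mod 743)
13^22 = 13^16 · 13^4 · 13^2 ≡ 254 · 327 · 169 ≡ 46 (mod 743).
So B = 46. Elena then computes K = B^a mod p = 46^15 mod 743.
46^1 ≡ 46 (mod 743)
46^2 = (46^1)^2 ≡ 46^2 = 2116 ≡ 630 (mod 743)
46^4 = (46^2)^2 ≡ 630^2 = 396900 ≡ 138 (mod 743)
46^8 = (46^4)^2 ≡ 138^2 = 19044 ≡ 469 (mod 743)
46^15 = 46^8 · 46^4 · 46^2 · 46^1 ≡ 469 · 138 · 630 · 46 ≡ 243 (mod 743).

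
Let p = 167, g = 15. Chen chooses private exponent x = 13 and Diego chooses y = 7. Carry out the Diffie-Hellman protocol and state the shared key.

Diego sends B = g^y mod p = 15^7 mod 167.
15^1 ≡ 15 (mod 167)
15^2 = (15^1)^2 ≡ 15^2 = 225 ≡ 58 (mod 167)
15^4 = (15^2)^2 ≡ 58^2 = 3364 ≡ 24 (mod 167)
15^7 = 15^4 · 15^2 · 15^1 ≡ 24 · 58 · 15 ≡ 5 (mod 167).
So B = 5. Chen then computes K = B^x mod p = 5^13 mod 167.
5^1 ≡ 5 (mod 167)
5^2 = (5^1)^2 ≡ 5^2 = 25 ≡ 25 (mod 167)
5^4 = (5^2)^2 ≡ 25^2 = 625 ≡ 124 (mod 167)
5^8 = (5^4)^2 ≡ 124^2 = 15376 ≡ 12 (mod 167)
5^13 = 5^8 · 5^4 · 5^1 ≡ 12 · 124 · 5 ≡ 92 (mod 167).

92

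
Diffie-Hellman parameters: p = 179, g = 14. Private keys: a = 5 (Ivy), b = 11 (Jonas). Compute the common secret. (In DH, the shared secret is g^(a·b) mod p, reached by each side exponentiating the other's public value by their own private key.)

Ivy sends A = g^a mod p = 14^5 mod 179.
14^1 ≡ 14 (mod 179)
14^2 = (14^1)^2 ≡ 14^2 = 196 ≡ 17 (mod 179)
14^4 = (14^2)^2 ≡ 17^2 = 289 ≡ 110 (mod 179)
14^5 = 14^4 · 14^1 ≡ 110 · 14 ≡ 108 (mod 179).
So A = 108. Jonas then computes K = A^b mod p = 108^11 mod 179.
108^1 ≡ 108 (mod 179)
108^2 = (108^1)^2 ≡ 108^2 = 11664 ≡ 29 (mod 179)
108^4 = (108^2)^2 ≡ 29^2 = 841 ≡ 125 (mod 179)
108^8 = (108^4)^2 ≡ 125^2 = 15625 ≡ 52 (mod 179)
108^11 = 108^8 · 108^2 · 108^1 ≡ 52 · 29 · 108 ≡ 153 (mod 179).

153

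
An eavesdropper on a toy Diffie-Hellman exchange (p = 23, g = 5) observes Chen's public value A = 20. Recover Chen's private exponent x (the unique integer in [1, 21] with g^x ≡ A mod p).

5

Try successive powers of 5 modulo 23:
5^1 ≡ 5
5^2 ≡ 2
5^3 ≡ 10
5^4 ≡ 4
5^5 ≡ 20
Found: x = 5.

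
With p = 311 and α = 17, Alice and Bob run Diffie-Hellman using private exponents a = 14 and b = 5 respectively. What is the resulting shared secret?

Bob sends B = α^b mod p = 17^5 mod 311.
17^1 ≡ 17 (mod 311)
17^2 = (17^1)^2 ≡ 17^2 = 289 ≡ 289 (mod 311)
17^4 = (17^2)^2 ≡ 289^2 = 83521 ≡ 173 (mod 311)
17^5 = 17^4 · 17^1 ≡ 173 · 17 ≡ 142 (mod 311).
So B = 142. Alice then computes K = B^a mod p = 142^14 mod 311.
142^1 ≡ 142 (mod 311)
142^2 = (142^1)^2 ≡ 142^2 = 20164 ≡ 260 (mod 311)
142^4 = (142^2)^2 ≡ 260^2 = 67600 ≡ 113 (mod 311)
142^8 = (142^4)^2 ≡ 113^2 = 12769 ≡ 18 (mod 311)
142^14 = 142^8 · 142^4 · 142^2 ≡ 18 · 113 · 260 ≡ 140 (mod 311).

140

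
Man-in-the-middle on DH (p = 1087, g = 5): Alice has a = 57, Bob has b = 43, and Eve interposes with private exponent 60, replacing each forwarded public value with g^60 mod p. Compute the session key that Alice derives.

173

Alice receives Eve's public value M = 5^60 mod 1087 instead of the honest one.
5^1 ≡ 5 (mod 1087)
5^2 = (5^1)^2 ≡ 5^2 = 25 ≡ 25 (mod 1087)
5^4 = (5^2)^2 ≡ 25^2 = 625 ≡ 625 (mod 1087)
5^8 = (5^4)^2 ≡ 625^2 = 390625 ≡ 392 (mod 1087)
5^16 = (5^8)^2 ≡ 392^2 = 153664 ≡ 397 (mod 1087)
5^32 = (5^16)^2 ≡ 397^2 = 157609 ≡ 1081 (mod 1087)
5^60 = 5^32 · 5^16 · 5^8 · 5^4 ≡ 1081 · 397 · 392 · 625 ≡ 734 (mod 1087).
So M = 734. Alice computes K = M^57 mod 1087.
734^1 ≡ 734 (mod 1087)
734^2 = (734^1)^2 ≡ 734^2 = 538756 ≡ 691 (mod 1087)
734^4 = (734^2)^2 ≡ 691^2 = 477481 ≡ 288 (mod 1087)
734^8 = (734^4)^2 ≡ 288^2 = 82944 ≡ 332 (mod 1087)
734^16 = (734^8)^2 ≡ 332^2 = 110224 ≡ 437 (mod 1087)
734^32 = (734^16)^2 ≡ 437^2 = 190969 ≡ 744 (mod 1087)
734^57 = 734^32 · 734^16 · 734^8 · 734^1 ≡ 744 · 437 · 332 · 734 ≡ 173 (mod 1087).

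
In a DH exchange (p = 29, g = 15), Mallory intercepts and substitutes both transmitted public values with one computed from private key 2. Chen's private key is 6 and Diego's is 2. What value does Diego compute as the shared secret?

20

Diego receives Mallory's public value M = 15^2 mod 29 instead of the honest one.
15^1 ≡ 15 (mod 29)
15^2 = (15^1)^2 ≡ 15^2 = 225 ≡ 22 (mod 29)
So M = 22. Diego computes K = M^2 mod 29.
22^1 ≡ 22 (mod 29)
22^2 = (22^1)^2 ≡ 22^2 = 484 ≡ 20 (mod 29)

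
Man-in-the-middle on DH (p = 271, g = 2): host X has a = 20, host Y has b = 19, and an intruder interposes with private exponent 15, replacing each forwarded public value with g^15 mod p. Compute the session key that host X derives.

Host X receives an intruder's public value M = 2^15 mod 271 instead of the honest one.
2^1 ≡ 2 (mod 271)
2^2 = (2^1)^2 ≡ 2^2 = 4 ≡ 4 (mod 271)
2^4 = (2^2)^2 ≡ 4^2 = 16 ≡ 16 (mod 271)
2^8 = (2^4)^2 ≡ 16^2 = 256 ≡ 256 (mod 271)
2^15 = 2^8 · 2^4 · 2^2 · 2^1 ≡ 256 · 16 · 4 · 2 ≡ 248 (mod 271).
So M = 248. Host X computes K = M^20 mod 271.
248^1 ≡ 248 (mod 271)
248^2 = (248^1)^2 ≡ 248^2 = 61504 ≡ 258 (mod 271)
248^4 = (248^2)^2 ≡ 258^2 = 66564 ≡ 169 (mod 271)
248^8 = (248^4)^2 ≡ 169^2 = 28561 ≡ 106 (mod 271)
248^16 = (248^8)^2 ≡ 106^2 = 11236 ≡ 125 (mod 271)
248^20 = 248^16 · 248^4 ≡ 125 · 169 ≡ 258 (mod 271).

258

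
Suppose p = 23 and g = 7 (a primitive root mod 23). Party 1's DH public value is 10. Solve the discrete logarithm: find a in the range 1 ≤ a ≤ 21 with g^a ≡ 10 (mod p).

21

Try successive powers of 7 modulo 23:
7^1 ≡ 7
7^2 ≡ 3
7^3 ≡ 21
7^4 ≡ 9
7^5 ≡ 17
7^6 ≡ 4
7^7 ≡ 5
7^8 ≡ 12
7^9 ≡ 15
7^10 ≡ 13
7^11 ≡ 22
7^12 ≡ 16
7^13 ≡ 20
7^14 ≡ 2
7^15 ≡ 14
7^16 ≡ 6
7^17 ≡ 19
7^18 ≡ 18
7^19 ≡ 11
7^20 ≡ 8
7^21 ≡ 10
Found: a = 21.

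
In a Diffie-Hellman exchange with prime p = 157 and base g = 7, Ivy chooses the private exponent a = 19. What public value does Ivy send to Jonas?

Public value = 7^19 (mod 157).
7^1 ≡ 7 (mod 157)
7^2 = (7^1)^2 ≡ 7^2 = 49 ≡ 49 (mod 157)
7^4 = (7^2)^2 ≡ 49^2 = 2401 ≡ 46 (mod 157)
7^8 = (7^4)^2 ≡ 46^2 = 2116 ≡ 75 (mod 157)
7^16 = (7^8)^2 ≡ 75^2 = 5625 ≡ 130 (mod 157)
7^19 = 7^16 · 7^2 · 7^1 ≡ 130 · 49 · 7 ≡ 2 (mod 157).

2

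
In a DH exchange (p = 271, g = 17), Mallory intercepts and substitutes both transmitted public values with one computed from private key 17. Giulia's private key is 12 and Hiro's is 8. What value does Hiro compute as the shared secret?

17

Hiro receives Mallory's public value M = 17^17 mod 271 instead of the honest one.
17^1 ≡ 17 (mod 271)
17^2 = (17^1)^2 ≡ 17^2 = 289 ≡ 18 (mod 271)
17^4 = (17^2)^2 ≡ 18^2 = 324 ≡ 53 (mod 271)
17^8 = (17^4)^2 ≡ 53^2 = 2809 ≡ 99 (mod 271)
17^16 = (17^8)^2 ≡ 99^2 = 9801 ≡ 45 (mod 271)
17^17 = 17^16 · 17^1 ≡ 45 · 17 ≡ 223 (mod 271).
So M = 223. Hiro computes K = M^8 mod 271.
223^1 ≡ 223 (mod 271)
223^2 = (223^1)^2 ≡ 223^2 = 49729 ≡ 136 (mod 271)
223^4 = (223^2)^2 ≡ 136^2 = 18496 ≡ 68 (mod 271)
223^8 = (223^4)^2 ≡ 68^2 = 4624 ≡ 17 (mod 271)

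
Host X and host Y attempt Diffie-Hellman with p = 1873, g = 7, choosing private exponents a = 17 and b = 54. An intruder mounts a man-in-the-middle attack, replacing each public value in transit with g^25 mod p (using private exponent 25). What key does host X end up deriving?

Host X receives an intruder's public value M = 7^25 mod 1873 instead of the honest one.
7^1 ≡ 7 (mod 1873)
7^2 = (7^1)^2 ≡ 7^2 = 49 ≡ 49 (mod 1873)
7^4 = (7^2)^2 ≡ 49^2 = 2401 ≡ 528 (mod 1873)
7^8 = (7^4)^2 ≡ 528^2 = 278784 ≡ 1580 (mod 1873)
7^16 = (7^8)^2 ≡ 1580^2 = 2496400 ≡ 1564 (mod 1873)
7^25 = 7^16 · 7^8 · 7^1 ≡ 1564 · 1580 · 7 ≡ 685 (mod 1873).
So M = 685. Host X computes K = M^17 mod 1873.
685^1 ≡ 685 (mod 1873)
685^2 = (685^1)^2 ≡ 685^2 = 469225 ≡ 975 (mod 1873)
685^4 = (685^2)^2 ≡ 975^2 = 950625 ≡ 1014 (mod 1873)
685^8 = (685^4)^2 ≡ 1014^2 = 1028196 ≡ 1792 (mod 1873)
685^16 = (685^8)^2 ≡ 1792^2 = 3211264 ≡ 942 (mod 1873)
685^17 = 685^16 · 685^1 ≡ 942 · 685 ≡ 958 (mod 1873).

958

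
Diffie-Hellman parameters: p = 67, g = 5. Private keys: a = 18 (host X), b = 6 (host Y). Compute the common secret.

Host Y sends B = g^b mod p = 5^6 mod 67.
5^1 ≡ 5 (mod 67)
5^2 = (5^1)^2 ≡ 5^2 = 25 ≡ 25 (mod 67)
5^4 = (5^2)^2 ≡ 25^2 = 625 ≡ 22 (mod 67)
5^6 = 5^4 · 5^2 ≡ 22 · 25 ≡ 14 (mod 67).
So B = 14. Host X then computes K = B^a mod p = 14^18 mod 67.
14^1 ≡ 14 (mod 67)
14^2 = (14^1)^2 ≡ 14^2 = 196 ≡ 62 (mod 67)
14^4 = (14^2)^2 ≡ 62^2 = 3844 ≡ 25 (mod 67)
14^8 = (14^4)^2 ≡ 25^2 = 625 ≡ 22 (mod 67)
14^16 = (14^8)^2 ≡ 22^2 = 484 ≡ 15 (mod 67)
14^18 = 14^16 · 14^2 ≡ 15 · 62 ≡ 59 (mod 67).

59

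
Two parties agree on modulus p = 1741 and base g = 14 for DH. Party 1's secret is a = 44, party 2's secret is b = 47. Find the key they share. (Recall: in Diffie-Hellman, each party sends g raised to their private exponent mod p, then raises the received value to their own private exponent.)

Party 2 sends B = g^b mod p = 14^47 mod 1741.
14^1 ≡ 14 (mod 1741)
14^2 = (14^1)^2 ≡ 14^2 = 196 ≡ 196 (mod 1741)
14^4 = (14^2)^2 ≡ 196^2 = 38416 ≡ 114 (mod 1741)
14^8 = (14^4)^2 ≡ 114^2 = 12996 ≡ 809 (mod 1741)
14^16 = (14^8)^2 ≡ 809^2 = 654481 ≡ 1606 (mod 1741)
14^32 = (14^16)^2 ≡ 1606^2 = 2579236 ≡ 815 (mod 1741)
14^47 = 14^32 · 14^8 · 14^4 · 14^2 · 14^1 ≡ 815 · 809 · 114 · 196 · 14 ≡ 473 (mod 1741).
So B = 473. Party 1 then computes K = B^a mod p = 473^44 mod 1741.
473^1 ≡ 473 (mod 1741)
473^2 = (473^1)^2 ≡ 473^2 = 223729 ≡ 881 (mod 1741)
473^4 = (473^2)^2 ≡ 881^2 = 776161 ≡ 1416 (mod 1741)
473^8 = (473^4)^2 ≡ 1416^2 = 2005056 ≡ 1165 (mod 1741)
473^16 = (473^8)^2 ≡ 1165^2 = 1357225 ≡ 986 (mod 1741)
473^32 = (473^16)^2 ≡ 986^2 = 972196 ≡ 718 (mod 1741)
473^44 = 473^32 · 473^8 · 473^4 ≡ 718 · 1165 · 1416 ≡ 918 (mod 1741).

918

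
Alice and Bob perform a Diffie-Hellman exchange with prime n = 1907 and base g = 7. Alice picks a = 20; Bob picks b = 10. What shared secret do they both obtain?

870

Alice sends A = g^a mod n = 7^20 mod 1907.
7^1 ≡ 7 (mod 1907)
7^2 = (7^1)^2 ≡ 7^2 = 49 ≡ 49 (mod 1907)
7^4 = (7^2)^2 ≡ 49^2 = 2401 ≡ 494 (mod 1907)
7^8 = (7^4)^2 ≡ 494^2 = 244036 ≡ 1847 (mod 1907)
7^16 = (7^8)^2 ≡ 1847^2 = 3411409 ≡ 1693 (mod 1907)
7^20 = 7^16 · 7^4 ≡ 1693 · 494 ≡ 1076 (mod 1907).
So A = 1076. Bob then computes K = A^b mod n = 1076^10 mod 1907.
1076^1 ≡ 1076 (mod 1907)
1076^2 = (1076^1)^2 ≡ 1076^2 = 1157776 ≡ 227 (mod 1907)
1076^4 = (1076^2)^2 ≡ 227^2 = 51529 ≡ 40 (mod 1907)
1076^8 = (1076^4)^2 ≡ 40^2 = 1600 ≡ 1600 (mod 1907)
1076^10 = 1076^8 · 1076^2 ≡ 1600 · 227 ≡ 870 (mod 1907).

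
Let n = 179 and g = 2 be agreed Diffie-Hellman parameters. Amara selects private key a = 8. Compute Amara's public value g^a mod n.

77

Public value = 2^8 mod 179.
2^1 ≡ 2 (mod 179)
2^2 = (2^1)^2 ≡ 2^2 = 4 ≡ 4 (mod 179)
2^4 = (2^2)^2 ≡ 4^2 = 16 ≡ 16 (mod 179)
2^8 = (2^4)^2 ≡ 16^2 = 256 ≡ 77 (mod 179)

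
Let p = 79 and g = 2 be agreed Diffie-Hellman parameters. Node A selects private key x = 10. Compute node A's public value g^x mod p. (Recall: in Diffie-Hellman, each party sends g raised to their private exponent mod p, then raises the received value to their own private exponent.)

76

Public value = 2^10 mod 79.
2^1 ≡ 2 (mod 79)
2^2 = (2^1)^2 ≡ 2^2 = 4 ≡ 4 (mod 79)
2^4 = (2^2)^2 ≡ 4^2 = 16 ≡ 16 (mod 79)
2^8 = (2^4)^2 ≡ 16^2 = 256 ≡ 19 (mod 79)
2^10 = 2^8 · 2^2 ≡ 19 · 4 ≡ 76 (mod 79).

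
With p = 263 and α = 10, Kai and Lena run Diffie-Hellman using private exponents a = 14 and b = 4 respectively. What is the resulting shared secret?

Kai sends A = α^a mod p = 10^14 mod 263.
10^1 ≡ 10 (mod 263)
10^2 = (10^1)^2 ≡ 10^2 = 100 ≡ 100 (mod 263)
10^4 = (10^2)^2 ≡ 100^2 = 10000 ≡ 6 (mod 263)
10^8 = (10^4)^2 ≡ 6^2 = 36 ≡ 36 (mod 263)
10^14 = 10^8 · 10^4 · 10^2 ≡ 36 · 6 · 100 ≡ 34 (mod 263).
So A = 34. Lena then computes K = A^b mod p = 34^4 mod 263.
34^1 ≡ 34 (mod 263)
34^2 = (34^1)^2 ≡ 34^2 = 1156 ≡ 104 (mod 263)
34^4 = (34^2)^2 ≡ 104^2 = 10816 ≡ 33 (mod 263)

33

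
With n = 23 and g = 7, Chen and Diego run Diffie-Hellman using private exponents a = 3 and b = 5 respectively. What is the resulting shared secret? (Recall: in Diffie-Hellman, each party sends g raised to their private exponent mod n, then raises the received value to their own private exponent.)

14

Chen sends A = g^a mod n = 7^3 mod 23.
7^1 ≡ 7 (mod 23)
7^2 = (7^1)^2 ≡ 7^2 = 49 ≡ 3 (mod 23)
7^3 = 7^2 · 7^1 ≡ 3 · 7 ≡ 21 (mod 23).
So A = 21. Diego then computes K = A^b mod n = 21^5 mod 23.
21^1 ≡ 21 (mod 23)
21^2 = (21^1)^2 ≡ 21^2 = 441 ≡ 4 (mod 23)
21^4 = (21^2)^2 ≡ 4^2 = 16 ≡ 16 (mod 23)
21^5 = 21^4 · 21^1 ≡ 16 · 21 ≡ 14 (mod 23).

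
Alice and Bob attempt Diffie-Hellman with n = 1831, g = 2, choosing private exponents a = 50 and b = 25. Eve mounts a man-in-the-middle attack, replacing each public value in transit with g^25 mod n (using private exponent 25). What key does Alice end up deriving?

1311

Alice receives Eve's public value M = 2^25 mod 1831 instead of the honest one.
2^1 ≡ 2 (mod 1831)
2^2 = (2^1)^2 ≡ 2^2 = 4 ≡ 4 (mod 1831)
2^4 = (2^2)^2 ≡ 4^2 = 16 ≡ 16 (mod 1831)
2^8 = (2^4)^2 ≡ 16^2 = 256 ≡ 256 (mod 1831)
2^16 = (2^8)^2 ≡ 256^2 = 65536 ≡ 1451 (mod 1831)
2^25 = 2^16 · 2^8 · 2^1 ≡ 1451 · 256 · 2 ≡ 1357 (mod 1831).
So M = 1357. Alice computes K = M^50 mod 1831.
1357^1 ≡ 1357 (mod 1831)
1357^2 = (1357^1)^2 ≡ 1357^2 = 1841449 ≡ 1294 (mod 1831)
1357^4 = (1357^2)^2 ≡ 1294^2 = 1674436 ≡ 902 (mod 1831)
1357^8 = (1357^4)^2 ≡ 902^2 = 813604 ≡ 640 (mod 1831)
1357^16 = (1357^8)^2 ≡ 640^2 = 409600 ≡ 1287 (mod 1831)
1357^32 = (1357^16)^2 ≡ 1287^2 = 1656369 ≡ 1145 (mod 1831)
1357^50 = 1357^32 · 1357^16 · 1357^2 ≡ 1145 · 1287 · 1294 ≡ 1311 (mod 1831).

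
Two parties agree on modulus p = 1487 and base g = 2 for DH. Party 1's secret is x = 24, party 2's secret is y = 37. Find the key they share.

Party 1 sends A = g^x mod p = 2^24 mod 1487.
2^1 ≡ 2 (mod 1487)
2^2 = (2^1)^2 ≡ 2^2 = 4 ≡ 4 (mod 1487)
2^4 = (2^2)^2 ≡ 4^2 = 16 ≡ 16 (mod 1487)
2^8 = (2^4)^2 ≡ 16^2 = 256 ≡ 256 (mod 1487)
2^16 = (2^8)^2 ≡ 256^2 = 65536 ≡ 108 (mod 1487)
2^24 = 2^16 · 2^8 ≡ 108 · 256 ≡ 882 (mod 1487).
So A = 882. Party 2 then computes K = A^y mod p = 882^37 mod 1487.
882^1 ≡ 882 (mod 1487)
882^2 = (882^1)^2 ≡ 882^2 = 777924 ≡ 223 (mod 1487)
882^4 = (882^2)^2 ≡ 223^2 = 49729 ≡ 658 (mod 1487)
882^8 = (882^4)^2 ≡ 658^2 = 432964 ≡ 247 (mod 1487)
882^16 = (882^8)^2 ≡ 247^2 = 61009 ≡ 42 (mod 1487)
882^32 = (882^16)^2 ≡ 42^2 = 1764 ≡ 277 (mod 1487)
882^37 = 882^32 · 882^4 · 882^1 ≡ 277 · 658 · 882 ≡ 529 (mod 1487).

529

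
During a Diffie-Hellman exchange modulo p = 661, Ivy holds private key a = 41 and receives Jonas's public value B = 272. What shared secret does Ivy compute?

Shared key K = 272^41 mod 661.
272^1 ≡ 272 (mod 661)
272^2 = (272^1)^2 ≡ 272^2 = 73984 ≡ 613 (mod 661)
272^4 = (272^2)^2 ≡ 613^2 = 375769 ≡ 321 (mod 661)
272^8 = (272^4)^2 ≡ 321^2 = 103041 ≡ 586 (mod 661)
272^16 = (272^8)^2 ≡ 586^2 = 343396 ≡ 337 (mod 661)
272^32 = (272^16)^2 ≡ 337^2 = 113569 ≡ 538 (mod 661)
272^41 = 272^32 · 272^8 · 272^1 ≡ 538 · 586 · 272 ≡ 44 (mod 661).

44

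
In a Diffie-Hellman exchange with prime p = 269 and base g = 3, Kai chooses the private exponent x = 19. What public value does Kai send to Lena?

161

Public value = 3^19 mod 269.
3^1 ≡ 3 (mod 269)
3^2 = (3^1)^2 ≡ 3^2 = 9 ≡ 9 (mod 269)
3^4 = (3^2)^2 ≡ 9^2 = 81 ≡ 81 (mod 269)
3^8 = (3^4)^2 ≡ 81^2 = 6561 ≡ 105 (mod 269)
3^16 = (3^8)^2 ≡ 105^2 = 11025 ≡ 265 (mod 269)
3^19 = 3^16 · 3^2 · 3^1 ≡ 265 · 9 · 3 ≡ 161 (mod 269).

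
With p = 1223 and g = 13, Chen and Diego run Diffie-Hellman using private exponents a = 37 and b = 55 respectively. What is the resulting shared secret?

1010

Chen sends A = g^a mod p = 13^37 mod 1223.
13^1 ≡ 13 (mod 1223)
13^2 = (13^1)^2 ≡ 13^2 = 169 ≡ 169 (mod 1223)
13^4 = (13^2)^2 ≡ 169^2 = 28561 ≡ 432 (mod 1223)
13^8 = (13^4)^2 ≡ 432^2 = 186624 ≡ 728 (mod 1223)
13^16 = (13^8)^2 ≡ 728^2 = 529984 ≡ 425 (mod 1223)
13^32 = (13^16)^2 ≡ 425^2 = 180625 ≡ 844 (mod 1223)
13^37 = 13^32 · 13^4 · 13^1 ≡ 844 · 432 · 13 ≡ 779 (mod 1223).
So A = 779. Diego then computes K = A^b mod p = 779^55 mod 1223.
779^1 ≡ 779 (mod 1223)
779^2 = (779^1)^2 ≡ 779^2 = 606841 ≡ 233 (mod 1223)
779^4 = (779^2)^2 ≡ 233^2 = 54289 ≡ 477 (mod 1223)
779^8 = (779^4)^2 ≡ 477^2 = 227529 ≡ 51 (mod 1223)
779^16 = (779^8)^2 ≡ 51^2 = 2601 ≡ 155 (mod 1223)
779^32 = (779^16)^2 ≡ 155^2 = 24025 ≡ 788 (mod 1223)
779^55 = 779^32 · 779^16 · 779^4 · 779^2 · 779^1 ≡ 788 · 155 · 477 · 233 · 779 ≡ 1010 (mod 1223).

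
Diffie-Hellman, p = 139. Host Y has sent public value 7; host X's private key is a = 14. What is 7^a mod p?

51

Shared key K = 7^14 mod 139.
7^1 ≡ 7 (mod 139)
7^2 = (7^1)^2 ≡ 7^2 = 49 ≡ 49 (mod 139)
7^4 = (7^2)^2 ≡ 49^2 = 2401 ≡ 38 (mod 139)
7^8 = (7^4)^2 ≡ 38^2 = 1444 ≡ 54 (mod 139)
7^14 = 7^8 · 7^4 · 7^2 ≡ 54 · 38 · 49 ≡ 51 (mod 139).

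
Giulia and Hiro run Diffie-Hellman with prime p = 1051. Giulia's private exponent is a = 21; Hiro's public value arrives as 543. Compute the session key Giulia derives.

710

Shared key K = 543^21 mod 1051.
543^1 ≡ 543 (mod 1051)
543^2 = (543^1)^2 ≡ 543^2 = 294849 ≡ 569 (mod 1051)
543^4 = (543^2)^2 ≡ 569^2 = 323761 ≡ 53 (mod 1051)
543^8 = (543^4)^2 ≡ 53^2 = 2809 ≡ 707 (mod 1051)
543^16 = (543^8)^2 ≡ 707^2 = 499849 ≡ 624 (mod 1051)
543^21 = 543^16 · 543^4 · 543^1 ≡ 624 · 53 · 543 ≡ 710 (mod 1051).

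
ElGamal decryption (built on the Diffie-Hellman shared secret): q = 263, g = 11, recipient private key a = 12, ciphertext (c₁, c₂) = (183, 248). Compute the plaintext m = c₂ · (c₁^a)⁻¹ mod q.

111

Shared mask s = c₁^a mod q = 183^12 mod 263.
183^1 ≡ 183 (mod 263)
183^2 = (183^1)^2 ≡ 183^2 = 33489 ≡ 88 (mod 263)
183^4 = (183^2)^2 ≡ 88^2 = 7744 ≡ 117 (mod 263)
183^8 = (183^4)^2 ≡ 117^2 = 13689 ≡ 13 (mod 263)
183^12 = 183^8 · 183^4 ≡ 13 · 117 ≡ 206 (mod 263).
So s = 206; s⁻¹ ≡ 203 (mod 263).
m = c₂ · s⁻¹ mod 263 = 248 · 203 mod 263 = 111.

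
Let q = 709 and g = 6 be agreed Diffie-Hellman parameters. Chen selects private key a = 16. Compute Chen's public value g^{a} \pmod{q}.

25

Public value = 6^{16} \pmod{709}.
6^1 ≡ 6 (mod 709)
6^2 = (6^1)^2 ≡ 6^2 = 36 ≡ 36 (mod 709)
6^4 = (6^2)^2 ≡ 36^2 = 1296 ≡ 587 (mod 709)
6^8 = (6^4)^2 ≡ 587^2 = 344569 ≡ 704 (mod 709)
6^16 = (6^8)^2 ≡ 704^2 = 495616 ≡ 25 (mod 709)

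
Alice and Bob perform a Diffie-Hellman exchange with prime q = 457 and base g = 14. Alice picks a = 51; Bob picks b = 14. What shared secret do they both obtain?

110

Bob sends B = g^b mod q = 14^14 mod 457.
14^1 ≡ 14 (mod 457)
14^2 = (14^1)^2 ≡ 14^2 = 196 ≡ 196 (mod 457)
14^4 = (14^2)^2 ≡ 196^2 = 38416 ≡ 28 (mod 457)
14^8 = (14^4)^2 ≡ 28^2 = 784 ≡ 327 (mod 457)
14^14 = 14^8 · 14^4 · 14^2 ≡ 327 · 28 · 196 ≡ 394 (mod 457).
So B = 394. Alice then computes K = B^a mod q = 394^51 mod 457.
394^1 ≡ 394 (mod 457)
394^2 = (394^1)^2 ≡ 394^2 = 155236 ≡ 313 (mod 457)
394^4 = (394^2)^2 ≡ 313^2 = 97969 ≡ 171 (mod 457)
394^8 = (394^4)^2 ≡ 171^2 = 29241 ≡ 450 (mod 457)
394^16 = (394^8)^2 ≡ 450^2 = 202500 ≡ 49 (mod 457)
394^32 = (394^16)^2 ≡ 49^2 = 2401 ≡ 116 (mod 457)
394^51 = 394^32 · 394^16 · 394^2 · 394^1 ≡ 116 · 49 · 313 · 394 ≡ 110 (mod 457).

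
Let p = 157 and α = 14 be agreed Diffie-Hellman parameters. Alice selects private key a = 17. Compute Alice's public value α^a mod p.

108

Public value = 14^17 mod 157.
14^1 ≡ 14 (mod 157)
14^2 = (14^1)^2 ≡ 14^2 = 196 ≡ 39 (mod 157)
14^4 = (14^2)^2 ≡ 39^2 = 1521 ≡ 108 (mod 157)
14^8 = (14^4)^2 ≡ 108^2 = 11664 ≡ 46 (mod 157)
14^16 = (14^8)^2 ≡ 46^2 = 2116 ≡ 75 (mod 157)
14^17 = 14^16 · 14^1 ≡ 75 · 14 ≡ 108 (mod 157).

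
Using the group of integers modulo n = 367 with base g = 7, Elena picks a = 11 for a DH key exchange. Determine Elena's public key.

Public value = 7^11 mod 367.
7^1 ≡ 7 (mod 367)
7^2 = (7^1)^2 ≡ 7^2 = 49 ≡ 49 (mod 367)
7^4 = (7^2)^2 ≡ 49^2 = 2401 ≡ 199 (mod 367)
7^8 = (7^4)^2 ≡ 199^2 = 39601 ≡ 332 (mod 367)
7^11 = 7^8 · 7^2 · 7^1 ≡ 332 · 49 · 7 ≡ 106 (mod 367).

106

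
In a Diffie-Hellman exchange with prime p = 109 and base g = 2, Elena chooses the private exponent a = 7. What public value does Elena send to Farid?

19

Public value = 2^{7} \pmod{109}.
2^1 ≡ 2 (mod 109)
2^2 = (2^1)^2 ≡ 2^2 = 4 ≡ 4 (mod 109)
2^4 = (2^2)^2 ≡ 4^2 = 16 ≡ 16 (mod 109)
2^7 = 2^4 · 2^2 · 2^1 ≡ 16 · 4 · 2 ≡ 19 (mod 109).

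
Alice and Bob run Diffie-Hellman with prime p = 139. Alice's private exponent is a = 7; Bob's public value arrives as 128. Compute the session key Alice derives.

73

Shared key K = 128^7 mod 139.
128^1 ≡ 128 (mod 139)
128^2 = (128^1)^2 ≡ 128^2 = 16384 ≡ 121 (mod 139)
128^4 = (128^2)^2 ≡ 121^2 = 14641 ≡ 46 (mod 139)
128^7 = 128^4 · 128^2 · 128^1 ≡ 46 · 121 · 128 ≡ 73 (mod 139).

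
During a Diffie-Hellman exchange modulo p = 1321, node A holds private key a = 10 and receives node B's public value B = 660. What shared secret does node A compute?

298

Shared key K = 660^10 mod 1321.
660^1 ≡ 660 (mod 1321)
660^2 = (660^1)^2 ≡ 660^2 = 435600 ≡ 991 (mod 1321)
660^4 = (660^2)^2 ≡ 991^2 = 982081 ≡ 578 (mod 1321)
660^8 = (660^4)^2 ≡ 578^2 = 334084 ≡ 1192 (mod 1321)
660^10 = 660^8 · 660^2 ≡ 1192 · 991 ≡ 298 (mod 1321).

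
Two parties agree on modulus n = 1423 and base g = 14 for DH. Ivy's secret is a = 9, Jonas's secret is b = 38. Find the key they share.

963

Jonas sends B = g^b mod n = 14^38 mod 1423.
14^1 ≡ 14 (mod 1423)
14^2 = (14^1)^2 ≡ 14^2 = 196 ≡ 196 (mod 1423)
14^4 = (14^2)^2 ≡ 196^2 = 38416 ≡ 1418 (mod 1423)
14^8 = (14^4)^2 ≡ 1418^2 = 2010724 ≡ 25 (mod 1423)
14^16 = (14^8)^2 ≡ 25^2 = 625 ≡ 625 (mod 1423)
14^32 = (14^16)^2 ≡ 625^2 = 390625 ≡ 723 (mod 1423)
14^38 = 14^32 · 14^4 · 14^2 ≡ 723 · 1418 · 196 ≡ 114 (mod 1423).
So B = 114. Ivy then computes K = B^a mod n = 114^9 mod 1423.
114^1 ≡ 114 (mod 1423)
114^2 = (114^1)^2 ≡ 114^2 = 12996 ≡ 189 (mod 1423)
114^4 = (114^2)^2 ≡ 189^2 = 35721 ≡ 146 (mod 1423)
114^8 = (114^4)^2 ≡ 146^2 = 21316 ≡ 1394 (mod 1423)
114^9 = 114^8 · 114^1 ≡ 1394 · 114 ≡ 963 (mod 1423).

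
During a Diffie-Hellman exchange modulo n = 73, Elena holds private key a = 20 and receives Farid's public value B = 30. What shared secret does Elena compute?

Shared key K = 30^20 mod 73.
30^1 ≡ 30 (mod 73)
30^2 = (30^1)^2 ≡ 30^2 = 900 ≡ 24 (mod 73)
30^4 = (30^2)^2 ≡ 24^2 = 576 ≡ 65 (mod 73)
30^8 = (30^4)^2 ≡ 65^2 = 4225 ≡ 64 (mod 73)
30^16 = (30^8)^2 ≡ 64^2 = 4096 ≡ 8 (mod 73)
30^20 = 30^16 · 30^4 ≡ 8 · 65 ≡ 9 (mod 73).

9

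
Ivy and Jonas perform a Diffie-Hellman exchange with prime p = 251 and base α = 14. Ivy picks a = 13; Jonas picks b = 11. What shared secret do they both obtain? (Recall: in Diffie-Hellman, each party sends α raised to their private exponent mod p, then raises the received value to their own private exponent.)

Jonas sends B = α^b mod p = 14^11 mod 251.
14^1 ≡ 14 (mod 251)
14^2 = (14^1)^2 ≡ 14^2 = 196 ≡ 196 (mod 251)
14^4 = (14^2)^2 ≡ 196^2 = 38416 ≡ 13 (mod 251)
14^8 = (14^4)^2 ≡ 13^2 = 169 ≡ 169 (mod 251)
14^11 = 14^8 · 14^2 · 14^1 ≡ 169 · 196 · 14 ≡ 139 (mod 251).
So B = 139. Ivy then computes K = B^a mod p = 139^13 mod 251.
139^1 ≡ 139 (mod 251)
139^2 = (139^1)^2 ≡ 139^2 = 19321 ≡ 245 (mod 251)
139^4 = (139^2)^2 ≡ 245^2 = 60025 ≡ 36 (mod 251)
139^8 = (139^4)^2 ≡ 36^2 = 1296 ≡ 41 (mod 251)
139^13 = 139^8 · 139^4 · 139^1 ≡ 41 · 36 · 139 ≡ 97 (mod 251).

97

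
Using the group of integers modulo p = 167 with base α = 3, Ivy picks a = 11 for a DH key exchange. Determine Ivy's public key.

127

Public value = 3^11 mod 167.
3^1 ≡ 3 (mod 167)
3^2 = (3^1)^2 ≡ 3^2 = 9 ≡ 9 (mod 167)
3^4 = (3^2)^2 ≡ 9^2 = 81 ≡ 81 (mod 167)
3^8 = (3^4)^2 ≡ 81^2 = 6561 ≡ 48 (mod 167)
3^11 = 3^8 · 3^2 · 3^1 ≡ 48 · 9 · 3 ≡ 127 (mod 167).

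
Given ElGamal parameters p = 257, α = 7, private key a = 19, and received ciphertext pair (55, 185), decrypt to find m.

161

Shared mask s = c₁^a mod p = 55^19 mod 257.
55^1 ≡ 55 (mod 257)
55^2 = (55^1)^2 ≡ 55^2 = 3025 ≡ 198 (mod 257)
55^4 = (55^2)^2 ≡ 198^2 = 39204 ≡ 140 (mod 257)
55^8 = (55^4)^2 ≡ 140^2 = 19600 ≡ 68 (mod 257)
55^16 = (55^8)^2 ≡ 68^2 = 4624 ≡ 255 (mod 257)
55^19 = 55^16 · 55^2 · 55^1 ≡ 255 · 198 · 55 ≡ 65 (mod 257).
So s = 65; s⁻¹ ≡ 87 (mod 257).
m = c₂ · s⁻¹ mod 257 = 185 · 87 mod 257 = 161.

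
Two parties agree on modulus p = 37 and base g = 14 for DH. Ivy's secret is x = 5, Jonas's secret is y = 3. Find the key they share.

6

Ivy sends A = g^x mod p = 14^5 mod 37.
14^1 ≡ 14 (mod 37)
14^2 = (14^1)^2 ≡ 14^2 = 196 ≡ 11 (mod 37)
14^4 = (14^2)^2 ≡ 11^2 = 121 ≡ 10 (mod 37)
14^5 = 14^4 · 14^1 ≡ 10 · 14 ≡ 29 (mod 37).
So A = 29. Jonas then computes K = A^y mod p = 29^3 mod 37.
29^1 ≡ 29 (mod 37)
29^2 = (29^1)^2 ≡ 29^2 = 841 ≡ 27 (mod 37)
29^3 = 29^2 · 29^1 ≡ 27 · 29 ≡ 6 (mod 37).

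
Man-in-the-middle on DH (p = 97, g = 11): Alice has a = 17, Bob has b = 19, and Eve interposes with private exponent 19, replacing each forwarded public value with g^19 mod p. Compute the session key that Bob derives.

86

Bob receives Eve's public value M = 11^19 mod 97 instead of the honest one.
11^1 ≡ 11 (mod 97)
11^2 = (11^1)^2 ≡ 11^2 = 121 ≡ 24 (mod 97)
11^4 = (11^2)^2 ≡ 24^2 = 576 ≡ 91 (mod 97)
11^8 = (11^4)^2 ≡ 91^2 = 8281 ≡ 36 (mod 97)
11^16 = (11^8)^2 ≡ 36^2 = 1296 ≡ 35 (mod 97)
11^19 = 11^16 · 11^2 · 11^1 ≡ 35 · 24 · 11 ≡ 25 (mod 97).
So M = 25. Bob computes K = M^19 mod 97.
25^1 ≡ 25 (mod 97)
25^2 = (25^1)^2 ≡ 25^2 = 625 ≡ 43 (mod 97)
25^4 = (25^2)^2 ≡ 43^2 = 1849 ≡ 6 (mod 97)
25^8 = (25^4)^2 ≡ 6^2 = 36 ≡ 36 (mod 97)
25^16 = (25^8)^2 ≡ 36^2 = 1296 ≡ 35 (mod 97)
25^19 = 25^16 · 25^2 · 25^1 ≡ 35 · 43 · 25 ≡ 86 (mod 97).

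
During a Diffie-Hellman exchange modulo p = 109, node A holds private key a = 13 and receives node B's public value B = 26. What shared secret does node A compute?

81

Shared key K = 26^13 mod 109.
26^1 ≡ 26 (mod 109)
26^2 = (26^1)^2 ≡ 26^2 = 676 ≡ 22 (mod 109)
26^4 = (26^2)^2 ≡ 22^2 = 484 ≡ 48 (mod 109)
26^8 = (26^4)^2 ≡ 48^2 = 2304 ≡ 15 (mod 109)
26^13 = 26^8 · 26^4 · 26^1 ≡ 15 · 48 · 26 ≡ 81 (mod 109).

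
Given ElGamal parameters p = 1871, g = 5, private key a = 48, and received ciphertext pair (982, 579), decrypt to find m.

9

Shared mask s = c₁^a mod p = 982^48 mod 1871.
982^1 ≡ 982 (mod 1871)
982^2 = (982^1)^2 ≡ 982^2 = 964324 ≡ 759 (mod 1871)
982^4 = (982^2)^2 ≡ 759^2 = 576081 ≡ 1684 (mod 1871)
982^8 = (982^4)^2 ≡ 1684^2 = 2835856 ≡ 1291 (mod 1871)
982^16 = (982^8)^2 ≡ 1291^2 = 1666681 ≡ 1491 (mod 1871)
982^32 = (982^16)^2 ≡ 1491^2 = 2223081 ≡ 333 (mod 1871)
982^48 = 982^32 · 982^16 ≡ 333 · 1491 ≡ 688 (mod 1871).
So s = 688; s⁻¹ ≡ 1047 (mod 1871).
m = c₂ · s⁻¹ mod 1871 = 579 · 1047 mod 1871 = 9.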